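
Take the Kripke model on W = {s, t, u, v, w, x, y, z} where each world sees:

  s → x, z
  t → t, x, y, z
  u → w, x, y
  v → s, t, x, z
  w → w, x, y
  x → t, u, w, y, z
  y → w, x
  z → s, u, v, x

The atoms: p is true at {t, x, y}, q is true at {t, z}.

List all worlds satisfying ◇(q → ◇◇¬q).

{s, t, u, v, w, x, y, z}

s: successors {x, z}; q → ◇◇¬q there: x:T, z:T. ✓
t: successors {t, x, y, z}; q → ◇◇¬q there: t:T, x:T, y:T, z:T. ✓
u: successors {w, x, y}; q → ◇◇¬q there: w:T, x:T, y:T. ✓
v: successors {s, t, x, z}; q → ◇◇¬q there: s:T, t:T, x:T, z:T. ✓
w: successors {w, x, y}; q → ◇◇¬q there: w:T, x:T, y:T. ✓
x: successors {t, u, w, y, z}; q → ◇◇¬q there: t:T, u:T, w:T, y:T, z:T. ✓
y: successors {w, x}; q → ◇◇¬q there: w:T, x:T. ✓
z: successors {s, u, v, x}; q → ◇◇¬q there: s:T, u:T, v:T, x:T. ✓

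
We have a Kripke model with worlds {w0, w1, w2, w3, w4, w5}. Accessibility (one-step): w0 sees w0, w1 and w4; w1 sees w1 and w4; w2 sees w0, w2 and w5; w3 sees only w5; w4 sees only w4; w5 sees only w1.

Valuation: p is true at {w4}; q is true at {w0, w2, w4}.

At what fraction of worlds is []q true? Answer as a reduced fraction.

1/6

w0: successors {w0, w1, w4}; q there: w0:T, w1:F, w4:T. ✗
w1: successors {w1, w4}; q there: w1:F, w4:T. ✗
w2: successors {w0, w2, w5}; q there: w0:T, w2:T, w5:F. ✗
w3: successors {w5}; q there: w5:F. ✗
w4: successors {w4}; q there: w4:T. ✓
w5: successors {w1}; q there: w1:F. ✗
That's 1 of 6 worlds, so 1/6.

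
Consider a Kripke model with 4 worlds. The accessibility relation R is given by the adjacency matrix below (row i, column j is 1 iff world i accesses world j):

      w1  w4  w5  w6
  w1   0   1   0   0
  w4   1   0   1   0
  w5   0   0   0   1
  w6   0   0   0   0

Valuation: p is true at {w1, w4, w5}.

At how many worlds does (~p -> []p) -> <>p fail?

w1: ~p -> []p is T, <>p is T. ✓
w4: ~p -> []p is T, <>p is T. ✓
w5: ~p -> []p is T, <>p is F. ✗
w6: ~p -> []p is T, <>p is F. ✗
Satisfying worlds: {w1, w4}.
So (~p -> []p) -> <>p fails at the other 2 worlds.

2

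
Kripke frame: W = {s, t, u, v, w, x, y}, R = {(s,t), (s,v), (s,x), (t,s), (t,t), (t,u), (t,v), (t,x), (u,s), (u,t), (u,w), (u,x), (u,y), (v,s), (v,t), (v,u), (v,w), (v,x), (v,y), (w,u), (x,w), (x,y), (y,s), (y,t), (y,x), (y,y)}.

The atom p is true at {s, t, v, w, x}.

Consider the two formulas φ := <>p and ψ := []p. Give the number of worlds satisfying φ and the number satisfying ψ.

For <>p:
s: successors {t, v, x}; p there: t:T, v:T, x:T. ✓
t: successors {s, t, u, v, x}; p there: s:T, t:T, u:F, v:T, x:T. ✓
u: successors {s, t, w, x, y}; p there: s:T, t:T, w:T, x:T, y:F. ✓
v: successors {s, t, u, w, x, y}; p there: s:T, t:T, u:F, w:T, x:T, y:F. ✓
w: successors {u}; p there: u:F. ✗
x: successors {w, y}; p there: w:T, y:F. ✓
y: successors {s, t, x, y}; p there: s:T, t:T, x:T, y:F. ✓
— 6 worlds.
For []p:
s: successors {t, v, x}; p there: t:T, v:T, x:T. ✓
t: successors {s, t, u, v, x}; p there: s:T, t:T, u:F, v:T, x:T. ✗
u: successors {s, t, w, x, y}; p there: s:T, t:T, w:T, x:T, y:F. ✗
v: successors {s, t, u, w, x, y}; p there: s:T, t:T, u:F, w:T, x:T, y:F. ✗
w: successors {u}; p there: u:F. ✗
x: successors {w, y}; p there: w:T, y:F. ✗
y: successors {s, t, x, y}; p there: s:T, t:T, x:T, y:F. ✗
— 1 world.

6 and 1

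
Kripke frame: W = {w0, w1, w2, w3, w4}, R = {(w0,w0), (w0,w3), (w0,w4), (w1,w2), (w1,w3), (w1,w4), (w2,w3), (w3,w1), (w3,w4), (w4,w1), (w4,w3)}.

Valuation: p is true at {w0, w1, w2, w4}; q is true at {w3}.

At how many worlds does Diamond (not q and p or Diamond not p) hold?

4

w0: successors {w0, w3, w4}; not q and p or Diamond not p there: w0:T, w3:F, w4:T. ✓
w1: successors {w2, w3, w4}; not q and p or Diamond not p there: w2:T, w3:F, w4:T. ✓
w2: successors {w3}; not q and p or Diamond not p there: w3:F. ✗
w3: successors {w1, w4}; not q and p or Diamond not p there: w1:T, w4:T. ✓
w4: successors {w1, w3}; not q and p or Diamond not p there: w1:T, w3:F. ✓
Satisfying worlds: {w0, w1, w3, w4}.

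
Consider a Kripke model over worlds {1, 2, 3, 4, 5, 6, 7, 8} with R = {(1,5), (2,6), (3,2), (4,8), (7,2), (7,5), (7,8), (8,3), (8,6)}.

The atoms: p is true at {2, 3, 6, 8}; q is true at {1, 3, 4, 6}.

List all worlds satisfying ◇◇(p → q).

1: successors {5}; ◇(p → q) there: 5:F. ✗
2: successors {6}; ◇(p → q) there: 6:F. ✗
3: successors {2}; ◇(p → q) there: 2:T. ✓
4: successors {8}; ◇(p → q) there: 8:T. ✓
5: no successors, so ◇◇(p → q) fails. ✗
6: no successors, so ◇◇(p → q) fails. ✗
7: successors {2, 5, 8}; ◇(p → q) there: 2:T, 5:F, 8:T. ✓
8: successors {3, 6}; ◇(p → q) there: 3:F, 6:F. ✗

{3, 4, 7}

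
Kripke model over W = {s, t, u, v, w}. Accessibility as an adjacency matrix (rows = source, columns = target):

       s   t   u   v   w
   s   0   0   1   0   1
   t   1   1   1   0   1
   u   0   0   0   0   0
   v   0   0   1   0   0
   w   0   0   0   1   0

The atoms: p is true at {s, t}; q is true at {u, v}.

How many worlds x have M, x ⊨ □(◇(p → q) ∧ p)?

1

s: successors {u, w}; ◇(p → q) ∧ p there: u:F, w:F. ✗
t: successors {s, t, u, w}; ◇(p → q) ∧ p there: s:T, t:T, u:F, w:F. ✗
u: no successors, so □(◇(p → q) ∧ p) holds vacuously. ✓
v: successors {u}; ◇(p → q) ∧ p there: u:F. ✗
w: successors {v}; ◇(p → q) ∧ p there: v:F. ✗
Satisfying worlds: {u}.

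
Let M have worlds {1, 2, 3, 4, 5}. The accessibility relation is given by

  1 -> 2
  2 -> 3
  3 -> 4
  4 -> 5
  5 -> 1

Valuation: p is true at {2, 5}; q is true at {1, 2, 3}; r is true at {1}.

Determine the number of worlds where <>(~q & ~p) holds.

1

1: successors {2}; ~q & ~p there: 2:F. ✗
2: successors {3}; ~q & ~p there: 3:F. ✗
3: successors {4}; ~q & ~p there: 4:T. ✓
4: successors {5}; ~q & ~p there: 5:F. ✗
5: successors {1}; ~q & ~p there: 1:F. ✗
Satisfying worlds: {3}.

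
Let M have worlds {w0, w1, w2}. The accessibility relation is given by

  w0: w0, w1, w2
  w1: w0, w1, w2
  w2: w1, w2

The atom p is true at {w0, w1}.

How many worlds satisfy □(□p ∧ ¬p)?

0

w0: successors {w0, w1, w2}; □p ∧ ¬p there: w0:F, w1:F, w2:F. ✗
w1: successors {w0, w1, w2}; □p ∧ ¬p there: w0:F, w1:F, w2:F. ✗
w2: successors {w1, w2}; □p ∧ ¬p there: w1:F, w2:F. ✗
Satisfying worlds: ∅.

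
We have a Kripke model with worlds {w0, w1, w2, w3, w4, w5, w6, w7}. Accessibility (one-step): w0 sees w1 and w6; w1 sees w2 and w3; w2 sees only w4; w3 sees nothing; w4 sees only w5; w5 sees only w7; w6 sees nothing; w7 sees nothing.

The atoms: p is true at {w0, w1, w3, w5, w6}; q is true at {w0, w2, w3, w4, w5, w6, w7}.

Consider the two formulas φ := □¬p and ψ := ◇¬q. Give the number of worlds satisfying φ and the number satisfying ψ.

5 and 1

For □¬p:
w0: successors {w1, w6}; ¬p there: w1:F, w6:F. ✗
w1: successors {w2, w3}; ¬p there: w2:T, w3:F. ✗
w2: successors {w4}; ¬p there: w4:T. ✓
w3: no successors, so □¬p holds vacuously. ✓
w4: successors {w5}; ¬p there: w5:F. ✗
w5: successors {w7}; ¬p there: w7:T. ✓
w6: no successors, so □¬p holds vacuously. ✓
w7: no successors, so □¬p holds vacuously. ✓
— 5 worlds.
For ◇¬q:
w0: successors {w1, w6}; ¬q there: w1:T, w6:F. ✓
w1: successors {w2, w3}; ¬q there: w2:F, w3:F. ✗
w2: successors {w4}; ¬q there: w4:F. ✗
w3: no successors, so ◇¬q fails. ✗
w4: successors {w5}; ¬q there: w5:F. ✗
w5: successors {w7}; ¬q there: w7:F. ✗
w6: no successors, so ◇¬q fails. ✗
w7: no successors, so ◇¬q fails. ✗
— 1 world.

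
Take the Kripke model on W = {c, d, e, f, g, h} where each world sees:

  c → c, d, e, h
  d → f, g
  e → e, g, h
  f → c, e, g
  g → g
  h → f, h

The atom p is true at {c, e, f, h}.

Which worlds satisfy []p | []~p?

{g, h}

c: []p is F, []~p is F. ✗
d: []p is F, []~p is F. ✗
e: []p is F, []~p is F. ✗
f: []p is F, []~p is F. ✗
g: []p is F, []~p is T. ✓
h: []p is T, []~p is F. ✓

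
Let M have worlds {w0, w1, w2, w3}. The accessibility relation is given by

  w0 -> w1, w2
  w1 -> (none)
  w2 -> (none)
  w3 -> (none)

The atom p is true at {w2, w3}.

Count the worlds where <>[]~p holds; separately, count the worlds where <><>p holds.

For <>[]~p:
w0: successors {w1, w2}; []~p there: w1:T, w2:T. ✓
w1: no successors, so <>[]~p fails. ✗
w2: no successors, so <>[]~p fails. ✗
w3: no successors, so <>[]~p fails. ✗
— 1 world.
For <><>p:
w0: successors {w1, w2}; <>p there: w1:F, w2:F. ✗
w1: no successors, so <><>p fails. ✗
w2: no successors, so <><>p fails. ✗
w3: no successors, so <><>p fails. ✗
— 0 worlds.

1 and 0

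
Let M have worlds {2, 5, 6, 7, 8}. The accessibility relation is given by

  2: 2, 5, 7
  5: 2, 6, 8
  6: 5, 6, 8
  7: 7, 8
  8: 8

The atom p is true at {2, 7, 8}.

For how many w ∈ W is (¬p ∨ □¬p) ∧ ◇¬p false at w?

2: ¬p ∨ □¬p is F, ◇¬p is T. ✗
5: ¬p ∨ □¬p is T, ◇¬p is T. ✓
6: ¬p ∨ □¬p is T, ◇¬p is T. ✓
7: ¬p ∨ □¬p is F, ◇¬p is F. ✗
8: ¬p ∨ □¬p is F, ◇¬p is F. ✗
Satisfying worlds: {5, 6}.
So (¬p ∨ □¬p) ∧ ◇¬p fails at the other 3 worlds.

3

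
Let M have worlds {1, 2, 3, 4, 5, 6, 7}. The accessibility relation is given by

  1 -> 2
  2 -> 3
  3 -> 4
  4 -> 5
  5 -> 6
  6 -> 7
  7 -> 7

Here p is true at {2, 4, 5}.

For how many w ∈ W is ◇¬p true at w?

4

1: successors {2}; ¬p there: 2:F. ✗
2: successors {3}; ¬p there: 3:T. ✓
3: successors {4}; ¬p there: 4:F. ✗
4: successors {5}; ¬p there: 5:F. ✗
5: successors {6}; ¬p there: 6:T. ✓
6: successors {7}; ¬p there: 7:T. ✓
7: successors {7}; ¬p there: 7:T. ✓
Satisfying worlds: {2, 5, 6, 7}.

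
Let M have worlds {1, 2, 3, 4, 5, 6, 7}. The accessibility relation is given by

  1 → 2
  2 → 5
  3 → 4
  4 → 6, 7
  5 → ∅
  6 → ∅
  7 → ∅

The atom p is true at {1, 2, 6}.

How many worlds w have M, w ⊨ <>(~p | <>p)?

3

1: successors {2}; ~p | <>p there: 2:F. ✗
2: successors {5}; ~p | <>p there: 5:T. ✓
3: successors {4}; ~p | <>p there: 4:T. ✓
4: successors {6, 7}; ~p | <>p there: 6:F, 7:T. ✓
5: no successors, so <>(~p | <>p) fails. ✗
6: no successors, so <>(~p | <>p) fails. ✗
7: no successors, so <>(~p | <>p) fails. ✗
Satisfying worlds: {2, 3, 4}.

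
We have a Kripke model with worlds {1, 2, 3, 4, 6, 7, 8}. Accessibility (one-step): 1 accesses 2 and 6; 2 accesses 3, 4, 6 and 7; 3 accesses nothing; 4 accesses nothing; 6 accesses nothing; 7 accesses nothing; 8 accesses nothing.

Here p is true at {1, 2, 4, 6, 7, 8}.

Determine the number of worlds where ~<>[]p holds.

5

1: <>[]p is T. ✗
2: <>[]p is T. ✗
3: <>[]p is F. ✓
4: <>[]p is F. ✓
6: <>[]p is F. ✓
7: <>[]p is F. ✓
8: <>[]p is F. ✓
Satisfying worlds: {3, 4, 6, 7, 8}.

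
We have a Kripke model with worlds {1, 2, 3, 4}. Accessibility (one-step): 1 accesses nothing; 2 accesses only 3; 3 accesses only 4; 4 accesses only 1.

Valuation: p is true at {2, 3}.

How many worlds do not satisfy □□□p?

1

1: no successors, so □□□p holds vacuously. ✓
2: successors {3}; □□p there: 3:F. ✗
3: successors {4}; □□p there: 4:T. ✓
4: successors {1}; □□p there: 1:T. ✓
Satisfying worlds: {1, 3, 4}.
So □□□p fails at the other 1 world.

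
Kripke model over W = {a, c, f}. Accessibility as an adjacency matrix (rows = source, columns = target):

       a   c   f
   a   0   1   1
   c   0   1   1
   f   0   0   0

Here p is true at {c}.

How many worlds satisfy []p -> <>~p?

2

a: []p is F, <>~p is T. ✓
c: []p is F, <>~p is T. ✓
f: []p is T, <>~p is F. ✗
Satisfying worlds: {a, c}.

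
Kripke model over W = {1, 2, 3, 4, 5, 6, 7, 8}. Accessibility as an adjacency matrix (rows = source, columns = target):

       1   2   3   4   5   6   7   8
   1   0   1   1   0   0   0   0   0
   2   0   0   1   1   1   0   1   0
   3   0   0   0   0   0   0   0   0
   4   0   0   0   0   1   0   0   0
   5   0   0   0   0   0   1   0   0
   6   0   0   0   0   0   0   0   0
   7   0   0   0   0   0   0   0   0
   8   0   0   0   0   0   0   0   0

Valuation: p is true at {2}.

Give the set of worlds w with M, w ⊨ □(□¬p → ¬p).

1: successors {2, 3}; □¬p → ¬p there: 2:F, 3:T. ✗
2: successors {3, 4, 5, 7}; □¬p → ¬p there: 3:T, 4:T, 5:T, 7:T. ✓
3: no successors, so □(□¬p → ¬p) holds vacuously. ✓
4: successors {5}; □¬p → ¬p there: 5:T. ✓
5: successors {6}; □¬p → ¬p there: 6:T. ✓
6: no successors, so □(□¬p → ¬p) holds vacuously. ✓
7: no successors, so □(□¬p → ¬p) holds vacuously. ✓
8: no successors, so □(□¬p → ¬p) holds vacuously. ✓

{2, 3, 4, 5, 6, 7, 8}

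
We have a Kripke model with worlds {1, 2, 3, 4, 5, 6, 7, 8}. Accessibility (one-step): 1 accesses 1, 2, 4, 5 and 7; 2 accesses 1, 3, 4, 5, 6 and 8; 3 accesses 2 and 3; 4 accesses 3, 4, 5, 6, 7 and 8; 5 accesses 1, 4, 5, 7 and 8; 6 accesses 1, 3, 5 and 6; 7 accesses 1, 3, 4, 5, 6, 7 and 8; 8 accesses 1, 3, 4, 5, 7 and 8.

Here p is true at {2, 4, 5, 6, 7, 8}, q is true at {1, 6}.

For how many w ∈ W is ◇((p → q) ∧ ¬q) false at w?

2

1: successors {1, 2, 4, 5, 7}; (p → q) ∧ ¬q there: 1:F, 2:F, 4:F, 5:F, 7:F. ✗
2: successors {1, 3, 4, 5, 6, 8}; (p → q) ∧ ¬q there: 1:F, 3:T, 4:F, 5:F, 6:F, 8:F. ✓
3: successors {2, 3}; (p → q) ∧ ¬q there: 2:F, 3:T. ✓
4: successors {3, 4, 5, 6, 7, 8}; (p → q) ∧ ¬q there: 3:T, 4:F, 5:F, 6:F, 7:F, 8:F. ✓
5: successors {1, 4, 5, 7, 8}; (p → q) ∧ ¬q there: 1:F, 4:F, 5:F, 7:F, 8:F. ✗
6: successors {1, 3, 5, 6}; (p → q) ∧ ¬q there: 1:F, 3:T, 5:F, 6:F. ✓
7: successors {1, 3, 4, 5, 6, 7, 8}; (p → q) ∧ ¬q there: 1:F, 3:T, 4:F, 5:F, 6:F, 7:F, 8:F. ✓
8: successors {1, 3, 4, 5, 7, 8}; (p → q) ∧ ¬q there: 1:F, 3:T, 4:F, 5:F, 7:F, 8:F. ✓
Satisfying worlds: {2, 3, 4, 6, 7, 8}.
So ◇((p → q) ∧ ¬q) fails at the other 2 worlds.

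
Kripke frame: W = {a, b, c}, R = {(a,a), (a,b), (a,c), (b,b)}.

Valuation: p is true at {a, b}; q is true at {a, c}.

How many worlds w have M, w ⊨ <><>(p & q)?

a: successors {a, b, c}; <>(p & q) there: a:T, b:F, c:F. ✓
b: successors {b}; <>(p & q) there: b:F. ✗
c: no successors, so <><>(p & q) fails. ✗
Satisfying worlds: {a}.

1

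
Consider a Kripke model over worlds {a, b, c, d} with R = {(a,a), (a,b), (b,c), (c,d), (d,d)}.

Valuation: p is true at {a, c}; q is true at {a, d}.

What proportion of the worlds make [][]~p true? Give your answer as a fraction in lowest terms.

3/4

a: successors {a, b}; []~p there: a:F, b:F. ✗
b: successors {c}; []~p there: c:T. ✓
c: successors {d}; []~p there: d:T. ✓
d: successors {d}; []~p there: d:T. ✓
That's 3 of 4 worlds, so 3/4.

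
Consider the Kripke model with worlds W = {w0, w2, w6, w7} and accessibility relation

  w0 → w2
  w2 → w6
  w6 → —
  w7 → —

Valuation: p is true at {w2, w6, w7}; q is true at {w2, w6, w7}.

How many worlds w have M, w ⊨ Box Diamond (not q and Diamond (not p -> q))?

w0: successors {w2}; Diamond (not q and Diamond (not p -> q)) there: w2:F. ✗
w2: successors {w6}; Diamond (not q and Diamond (not p -> q)) there: w6:F. ✗
w6: no successors, so Box Diamond (not q and Diamond (not p -> q)) holds vacuously. ✓
w7: no successors, so Box Diamond (not q and Diamond (not p -> q)) holds vacuously. ✓
Satisfying worlds: {w6, w7}.

2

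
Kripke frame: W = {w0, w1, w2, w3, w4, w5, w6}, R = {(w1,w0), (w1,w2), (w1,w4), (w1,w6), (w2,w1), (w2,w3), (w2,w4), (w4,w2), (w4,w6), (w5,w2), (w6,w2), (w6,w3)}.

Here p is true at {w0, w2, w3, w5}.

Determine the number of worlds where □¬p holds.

2

w0: no successors, so □¬p holds vacuously. ✓
w1: successors {w0, w2, w4, w6}; ¬p there: w0:F, w2:F, w4:T, w6:T. ✗
w2: successors {w1, w3, w4}; ¬p there: w1:T, w3:F, w4:T. ✗
w3: no successors, so □¬p holds vacuously. ✓
w4: successors {w2, w6}; ¬p there: w2:F, w6:T. ✗
w5: successors {w2}; ¬p there: w2:F. ✗
w6: successors {w2, w3}; ¬p there: w2:F, w3:F. ✗
Satisfying worlds: {w0, w3}.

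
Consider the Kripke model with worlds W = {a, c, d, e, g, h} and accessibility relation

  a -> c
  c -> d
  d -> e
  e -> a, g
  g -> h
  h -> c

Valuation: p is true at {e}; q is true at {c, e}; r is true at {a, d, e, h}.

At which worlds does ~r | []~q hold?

a: ~r is F, []~q is F. ✗
c: ~r is T, []~q is T. ✓
d: ~r is F, []~q is F. ✗
e: ~r is F, []~q is T. ✓
g: ~r is T, []~q is T. ✓
h: ~r is F, []~q is F. ✗

{c, e, g}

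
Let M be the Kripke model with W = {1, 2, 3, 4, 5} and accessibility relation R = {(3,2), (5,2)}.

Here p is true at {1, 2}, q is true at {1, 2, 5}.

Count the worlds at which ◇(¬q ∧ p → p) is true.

2

1: no successors, so ◇(¬q ∧ p → p) fails. ✗
2: no successors, so ◇(¬q ∧ p → p) fails. ✗
3: successors {2}; ¬q ∧ p → p there: 2:T. ✓
4: no successors, so ◇(¬q ∧ p → p) fails. ✗
5: successors {2}; ¬q ∧ p → p there: 2:T. ✓
Satisfying worlds: {3, 5}.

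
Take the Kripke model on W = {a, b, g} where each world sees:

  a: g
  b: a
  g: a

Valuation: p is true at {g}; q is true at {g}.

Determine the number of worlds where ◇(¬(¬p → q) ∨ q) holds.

3

a: successors {g}; ¬(¬p → q) ∨ q there: g:T. ✓
b: successors {a}; ¬(¬p → q) ∨ q there: a:T. ✓
g: successors {a}; ¬(¬p → q) ∨ q there: a:T. ✓
Satisfying worlds: {a, b, g}.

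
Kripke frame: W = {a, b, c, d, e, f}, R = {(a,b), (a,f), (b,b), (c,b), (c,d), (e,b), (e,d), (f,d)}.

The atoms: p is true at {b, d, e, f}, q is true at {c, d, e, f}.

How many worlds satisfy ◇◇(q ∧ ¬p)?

a: successors {b, f}; ◇(q ∧ ¬p) there: b:F, f:F. ✗
b: successors {b}; ◇(q ∧ ¬p) there: b:F. ✗
c: successors {b, d}; ◇(q ∧ ¬p) there: b:F, d:F. ✗
d: no successors, so ◇◇(q ∧ ¬p) fails. ✗
e: successors {b, d}; ◇(q ∧ ¬p) there: b:F, d:F. ✗
f: successors {d}; ◇(q ∧ ¬p) there: d:F. ✗
Satisfying worlds: ∅.

0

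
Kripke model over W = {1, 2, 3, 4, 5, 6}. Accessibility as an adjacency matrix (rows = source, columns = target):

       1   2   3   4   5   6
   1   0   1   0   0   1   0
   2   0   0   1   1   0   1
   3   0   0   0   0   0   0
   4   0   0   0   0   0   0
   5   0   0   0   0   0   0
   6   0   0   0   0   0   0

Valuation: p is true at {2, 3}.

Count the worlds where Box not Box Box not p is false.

1: successors {2, 5}; not Box Box not p there: 2:F, 5:F. ✗
2: successors {3, 4, 6}; not Box Box not p there: 3:F, 4:F, 6:F. ✗
3: no successors, so Box not Box Box not p holds vacuously. ✓
4: no successors, so Box not Box Box not p holds vacuously. ✓
5: no successors, so Box not Box Box not p holds vacuously. ✓
6: no successors, so Box not Box Box not p holds vacuously. ✓
Satisfying worlds: {3, 4, 5, 6}.
So Box not Box Box not p fails at the other 2 worlds.

2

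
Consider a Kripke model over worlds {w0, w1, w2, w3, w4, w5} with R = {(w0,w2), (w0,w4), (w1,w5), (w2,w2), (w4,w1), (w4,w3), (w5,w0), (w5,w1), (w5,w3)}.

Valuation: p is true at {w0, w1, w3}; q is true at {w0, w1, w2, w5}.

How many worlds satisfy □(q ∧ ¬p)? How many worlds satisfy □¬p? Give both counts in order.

3 and 4

For □(q ∧ ¬p):
w0: successors {w2, w4}; q ∧ ¬p there: w2:T, w4:F. ✗
w1: successors {w5}; q ∧ ¬p there: w5:T. ✓
w2: successors {w2}; q ∧ ¬p there: w2:T. ✓
w3: no successors, so □(q ∧ ¬p) holds vacuously. ✓
w4: successors {w1, w3}; q ∧ ¬p there: w1:F, w3:F. ✗
w5: successors {w0, w1, w3}; q ∧ ¬p there: w0:F, w1:F, w3:F. ✗
— 3 worlds.
For □¬p:
w0: successors {w2, w4}; ¬p there: w2:T, w4:T. ✓
w1: successors {w5}; ¬p there: w5:T. ✓
w2: successors {w2}; ¬p there: w2:T. ✓
w3: no successors, so □¬p holds vacuously. ✓
w4: successors {w1, w3}; ¬p there: w1:F, w3:F. ✗
w5: successors {w0, w1, w3}; ¬p there: w0:F, w1:F, w3:F. ✗
— 4 worlds.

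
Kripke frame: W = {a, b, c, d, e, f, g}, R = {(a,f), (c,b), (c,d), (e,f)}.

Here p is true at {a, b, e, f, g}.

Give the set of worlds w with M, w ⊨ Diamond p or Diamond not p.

{a, c, e}

a: Diamond p is T, Diamond not p is F. ✓
b: Diamond p is F, Diamond not p is F. ✗
c: Diamond p is T, Diamond not p is T. ✓
d: Diamond p is F, Diamond not p is F. ✗
e: Diamond p is T, Diamond not p is F. ✓
f: Diamond p is F, Diamond not p is F. ✗
g: Diamond p is F, Diamond not p is F. ✗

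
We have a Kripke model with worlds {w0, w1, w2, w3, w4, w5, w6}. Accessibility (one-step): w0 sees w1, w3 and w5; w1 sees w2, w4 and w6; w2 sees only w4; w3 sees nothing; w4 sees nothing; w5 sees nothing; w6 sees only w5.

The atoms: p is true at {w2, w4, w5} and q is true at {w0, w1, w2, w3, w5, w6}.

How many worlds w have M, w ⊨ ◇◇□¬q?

w0: successors {w1, w3, w5}; ◇□¬q there: w1:T, w3:F, w5:F. ✓
w1: successors {w2, w4, w6}; ◇□¬q there: w2:T, w4:F, w6:T. ✓
w2: successors {w4}; ◇□¬q there: w4:F. ✗
w3: no successors, so ◇◇□¬q fails. ✗
w4: no successors, so ◇◇□¬q fails. ✗
w5: no successors, so ◇◇□¬q fails. ✗
w6: successors {w5}; ◇□¬q there: w5:F. ✗
Satisfying worlds: {w0, w1}.

2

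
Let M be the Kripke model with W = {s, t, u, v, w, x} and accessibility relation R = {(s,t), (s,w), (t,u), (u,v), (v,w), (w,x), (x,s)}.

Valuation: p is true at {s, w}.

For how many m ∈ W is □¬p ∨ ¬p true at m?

5

s: □¬p is F, ¬p is F. ✗
t: □¬p is T, ¬p is T. ✓
u: □¬p is T, ¬p is T. ✓
v: □¬p is F, ¬p is T. ✓
w: □¬p is T, ¬p is F. ✓
x: □¬p is F, ¬p is T. ✓
Satisfying worlds: {t, u, v, w, x}.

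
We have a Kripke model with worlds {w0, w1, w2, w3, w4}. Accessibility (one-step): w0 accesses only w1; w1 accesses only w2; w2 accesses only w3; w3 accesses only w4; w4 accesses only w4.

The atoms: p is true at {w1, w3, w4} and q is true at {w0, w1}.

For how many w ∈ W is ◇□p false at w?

w0: successors {w1}; □p there: w1:F. ✗
w1: successors {w2}; □p there: w2:T. ✓
w2: successors {w3}; □p there: w3:T. ✓
w3: successors {w4}; □p there: w4:T. ✓
w4: successors {w4}; □p there: w4:T. ✓
Satisfying worlds: {w1, w2, w3, w4}.
So ◇□p fails at the other 1 world.

1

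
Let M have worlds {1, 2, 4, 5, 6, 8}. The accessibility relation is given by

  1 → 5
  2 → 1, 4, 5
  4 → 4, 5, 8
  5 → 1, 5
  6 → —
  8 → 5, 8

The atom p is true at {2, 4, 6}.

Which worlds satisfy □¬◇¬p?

{6}

1: successors {5}; ¬◇¬p there: 5:F. ✗
2: successors {1, 4, 5}; ¬◇¬p there: 1:F, 4:F, 5:F. ✗
4: successors {4, 5, 8}; ¬◇¬p there: 4:F, 5:F, 8:F. ✗
5: successors {1, 5}; ¬◇¬p there: 1:F, 5:F. ✗
6: no successors, so □¬◇¬p holds vacuously. ✓
8: successors {5, 8}; ¬◇¬p there: 5:F, 8:F. ✗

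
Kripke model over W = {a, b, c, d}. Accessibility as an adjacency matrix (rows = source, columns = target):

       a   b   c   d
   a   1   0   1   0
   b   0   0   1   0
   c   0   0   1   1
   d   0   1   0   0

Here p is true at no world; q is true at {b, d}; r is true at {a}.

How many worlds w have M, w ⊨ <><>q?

a: successors {a, c}; <>q there: a:F, c:T. ✓
b: successors {c}; <>q there: c:T. ✓
c: successors {c, d}; <>q there: c:T, d:T. ✓
d: successors {b}; <>q there: b:F. ✗
Satisfying worlds: {a, b, c}.

3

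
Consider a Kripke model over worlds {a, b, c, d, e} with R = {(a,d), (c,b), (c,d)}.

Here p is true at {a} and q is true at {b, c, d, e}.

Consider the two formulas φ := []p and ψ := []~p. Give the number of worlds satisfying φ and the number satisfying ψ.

3 and 5

For []p:
a: successors {d}; p there: d:F. ✗
b: no successors, so []p holds vacuously. ✓
c: successors {b, d}; p there: b:F, d:F. ✗
d: no successors, so []p holds vacuously. ✓
e: no successors, so []p holds vacuously. ✓
— 3 worlds.
For []~p:
a: successors {d}; ~p there: d:T. ✓
b: no successors, so []~p holds vacuously. ✓
c: successors {b, d}; ~p there: b:T, d:T. ✓
d: no successors, so []~p holds vacuously. ✓
e: no successors, so []~p holds vacuously. ✓
— 5 worlds.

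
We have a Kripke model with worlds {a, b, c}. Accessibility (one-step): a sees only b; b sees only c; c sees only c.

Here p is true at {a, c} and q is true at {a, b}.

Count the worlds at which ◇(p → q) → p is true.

3

a: ◇(p → q) is T, p is T. ✓
b: ◇(p → q) is F, p is F. ✓
c: ◇(p → q) is F, p is T. ✓
Satisfying worlds: {a, b, c}.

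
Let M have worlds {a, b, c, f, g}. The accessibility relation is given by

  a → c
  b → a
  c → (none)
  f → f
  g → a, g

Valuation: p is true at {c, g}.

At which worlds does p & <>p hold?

a: p is F, <>p is T. ✗
b: p is F, <>p is F. ✗
c: p is T, <>p is F. ✗
f: p is F, <>p is F. ✗
g: p is T, <>p is T. ✓

{g}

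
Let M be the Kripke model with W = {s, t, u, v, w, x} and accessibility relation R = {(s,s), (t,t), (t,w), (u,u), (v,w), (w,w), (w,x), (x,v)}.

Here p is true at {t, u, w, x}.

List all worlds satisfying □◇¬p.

{s}

s: successors {s}; ◇¬p there: s:T. ✓
t: successors {t, w}; ◇¬p there: t:F, w:F. ✗
u: successors {u}; ◇¬p there: u:F. ✗
v: successors {w}; ◇¬p there: w:F. ✗
w: successors {w, x}; ◇¬p there: w:F, x:T. ✗
x: successors {v}; ◇¬p there: v:F. ✗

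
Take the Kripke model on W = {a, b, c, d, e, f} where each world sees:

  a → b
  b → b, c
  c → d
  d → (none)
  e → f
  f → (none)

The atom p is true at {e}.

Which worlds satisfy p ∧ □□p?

{e}

a: p is F, □□p is F. ✗
b: p is F, □□p is F. ✗
c: p is F, □□p is T. ✗
d: p is F, □□p is T. ✗
e: p is T, □□p is T. ✓
f: p is F, □□p is T. ✗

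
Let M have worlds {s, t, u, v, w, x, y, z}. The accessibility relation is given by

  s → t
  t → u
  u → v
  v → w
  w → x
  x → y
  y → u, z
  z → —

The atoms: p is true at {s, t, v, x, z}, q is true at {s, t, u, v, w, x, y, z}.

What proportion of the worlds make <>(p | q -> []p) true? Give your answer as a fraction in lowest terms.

3/8

s: successors {t}; p | q -> []p there: t:F. ✗
t: successors {u}; p | q -> []p there: u:T. ✓
u: successors {v}; p | q -> []p there: v:F. ✗
v: successors {w}; p | q -> []p there: w:T. ✓
w: successors {x}; p | q -> []p there: x:F. ✗
x: successors {y}; p | q -> []p there: y:F. ✗
y: successors {u, z}; p | q -> []p there: u:T, z:T. ✓
z: no successors, so <>(p | q -> []p) fails. ✗
That's 3 of 8 worlds, so 3/8.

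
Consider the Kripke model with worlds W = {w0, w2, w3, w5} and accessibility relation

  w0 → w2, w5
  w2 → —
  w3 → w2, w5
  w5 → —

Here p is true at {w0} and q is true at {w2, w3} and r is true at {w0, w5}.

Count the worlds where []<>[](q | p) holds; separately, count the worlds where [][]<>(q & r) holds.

2 and 4

For []<>[](q | p):
w0: successors {w2, w5}; <>[](q | p) there: w2:F, w5:F. ✗
w2: no successors, so []<>[](q | p) holds vacuously. ✓
w3: successors {w2, w5}; <>[](q | p) there: w2:F, w5:F. ✗
w5: no successors, so []<>[](q | p) holds vacuously. ✓
— 2 worlds.
For [][]<>(q & r):
w0: successors {w2, w5}; []<>(q & r) there: w2:T, w5:T. ✓
w2: no successors, so [][]<>(q & r) holds vacuously. ✓
w3: successors {w2, w5}; []<>(q & r) there: w2:T, w5:T. ✓
w5: no successors, so [][]<>(q & r) holds vacuously. ✓
— 4 worlds.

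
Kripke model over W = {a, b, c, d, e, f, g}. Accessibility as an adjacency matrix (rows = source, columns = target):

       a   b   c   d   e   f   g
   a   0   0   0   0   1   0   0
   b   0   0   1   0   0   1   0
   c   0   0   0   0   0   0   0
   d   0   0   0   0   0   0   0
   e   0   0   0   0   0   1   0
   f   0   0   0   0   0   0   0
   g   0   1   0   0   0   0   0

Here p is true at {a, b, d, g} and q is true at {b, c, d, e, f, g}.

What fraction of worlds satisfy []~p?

6/7

a: successors {e}; ~p there: e:T. ✓
b: successors {c, f}; ~p there: c:T, f:T. ✓
c: no successors, so []~p holds vacuously. ✓
d: no successors, so []~p holds vacuously. ✓
e: successors {f}; ~p there: f:T. ✓
f: no successors, so []~p holds vacuously. ✓
g: successors {b}; ~p there: b:F. ✗
That's 6 of 7 worlds, so 6/7.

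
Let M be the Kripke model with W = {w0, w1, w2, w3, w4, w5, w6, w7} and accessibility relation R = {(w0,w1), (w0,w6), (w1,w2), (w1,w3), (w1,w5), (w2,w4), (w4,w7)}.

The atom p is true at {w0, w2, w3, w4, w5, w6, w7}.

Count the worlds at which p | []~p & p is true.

w0: p is T, []~p & p is F. ✓
w1: p is F, []~p & p is F. ✗
w2: p is T, []~p & p is F. ✓
w3: p is T, []~p & p is T. ✓
w4: p is T, []~p & p is F. ✓
w5: p is T, []~p & p is T. ✓
w6: p is T, []~p & p is T. ✓
w7: p is T, []~p & p is T. ✓
Satisfying worlds: {w0, w2, w3, w4, w5, w6, w7}.

7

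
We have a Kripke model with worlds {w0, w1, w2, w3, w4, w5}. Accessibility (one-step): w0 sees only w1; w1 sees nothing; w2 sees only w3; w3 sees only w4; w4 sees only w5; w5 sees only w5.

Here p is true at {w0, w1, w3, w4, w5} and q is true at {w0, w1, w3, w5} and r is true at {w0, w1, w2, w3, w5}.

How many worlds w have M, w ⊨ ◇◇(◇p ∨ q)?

w0: successors {w1}; ◇(◇p ∨ q) there: w1:F. ✗
w1: no successors, so ◇◇(◇p ∨ q) fails. ✗
w2: successors {w3}; ◇(◇p ∨ q) there: w3:T. ✓
w3: successors {w4}; ◇(◇p ∨ q) there: w4:T. ✓
w4: successors {w5}; ◇(◇p ∨ q) there: w5:T. ✓
w5: successors {w5}; ◇(◇p ∨ q) there: w5:T. ✓
Satisfying worlds: {w2, w3, w4, w5}.

4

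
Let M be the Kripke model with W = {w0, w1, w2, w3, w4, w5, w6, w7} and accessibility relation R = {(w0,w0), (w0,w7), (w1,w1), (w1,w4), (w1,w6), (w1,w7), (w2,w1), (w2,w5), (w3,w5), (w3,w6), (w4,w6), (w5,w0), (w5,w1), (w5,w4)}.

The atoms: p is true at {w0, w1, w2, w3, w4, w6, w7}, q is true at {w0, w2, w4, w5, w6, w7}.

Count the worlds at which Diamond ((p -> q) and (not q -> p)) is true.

w0: successors {w0, w7}; (p -> q) and (not q -> p) there: w0:T, w7:T. ✓
w1: successors {w1, w4, w6, w7}; (p -> q) and (not q -> p) there: w1:F, w4:T, w6:T, w7:T. ✓
w2: successors {w1, w5}; (p -> q) and (not q -> p) there: w1:F, w5:T. ✓
w3: successors {w5, w6}; (p -> q) and (not q -> p) there: w5:T, w6:T. ✓
w4: successors {w6}; (p -> q) and (not q -> p) there: w6:T. ✓
w5: successors {w0, w1, w4}; (p -> q) and (not q -> p) there: w0:T, w1:F, w4:T. ✓
w6: no successors, so Diamond ((p -> q) and (not q -> p)) fails. ✗
w7: no successors, so Diamond ((p -> q) and (not q -> p)) fails. ✗
Satisfying worlds: {w0, w1, w2, w3, w4, w5}.

6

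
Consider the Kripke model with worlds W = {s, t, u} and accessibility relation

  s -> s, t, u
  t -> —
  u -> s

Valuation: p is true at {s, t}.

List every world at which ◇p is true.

s: successors {s, t, u}; p there: s:T, t:T, u:F. ✓
t: no successors, so ◇p fails. ✗
u: successors {s}; p there: s:T. ✓

{s, u}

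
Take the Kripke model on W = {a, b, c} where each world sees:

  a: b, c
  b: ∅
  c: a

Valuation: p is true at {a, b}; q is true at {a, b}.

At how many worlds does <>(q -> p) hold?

2

a: successors {b, c}; q -> p there: b:T, c:T. ✓
b: no successors, so <>(q -> p) fails. ✗
c: successors {a}; q -> p there: a:T. ✓
Satisfying worlds: {a, c}.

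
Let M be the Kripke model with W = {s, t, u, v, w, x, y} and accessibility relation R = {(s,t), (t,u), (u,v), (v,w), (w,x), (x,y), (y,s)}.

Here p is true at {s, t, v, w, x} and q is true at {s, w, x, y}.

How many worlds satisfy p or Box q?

s: p is T, Box q is F. ✓
t: p is T, Box q is F. ✓
u: p is F, Box q is F. ✗
v: p is T, Box q is T. ✓
w: p is T, Box q is T. ✓
x: p is T, Box q is T. ✓
y: p is F, Box q is T. ✓
Satisfying worlds: {s, t, v, w, x, y}.

6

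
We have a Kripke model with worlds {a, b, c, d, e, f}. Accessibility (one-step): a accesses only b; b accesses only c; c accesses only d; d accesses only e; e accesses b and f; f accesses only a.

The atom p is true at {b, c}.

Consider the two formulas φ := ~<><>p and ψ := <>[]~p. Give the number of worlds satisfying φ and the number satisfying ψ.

2 and 3

For ~<><>p:
a: <><>p is T. ✗
b: <><>p is F. ✓
c: <><>p is F. ✓
d: <><>p is T. ✗
e: <><>p is T. ✗
f: <><>p is T. ✗
— 2 worlds.
For <>[]~p:
a: successors {b}; []~p there: b:F. ✗
b: successors {c}; []~p there: c:T. ✓
c: successors {d}; []~p there: d:T. ✓
d: successors {e}; []~p there: e:F. ✗
e: successors {b, f}; []~p there: b:F, f:T. ✓
f: successors {a}; []~p there: a:F. ✗
— 3 worlds.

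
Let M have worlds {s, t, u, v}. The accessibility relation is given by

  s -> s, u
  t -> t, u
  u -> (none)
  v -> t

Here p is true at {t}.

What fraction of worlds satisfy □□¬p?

s: successors {s, u}; □¬p there: s:T, u:T. ✓
t: successors {t, u}; □¬p there: t:F, u:T. ✗
u: no successors, so □□¬p holds vacuously. ✓
v: successors {t}; □¬p there: t:F. ✗
That's 2 of 4 worlds, so 2/4 = 1/2.

1/2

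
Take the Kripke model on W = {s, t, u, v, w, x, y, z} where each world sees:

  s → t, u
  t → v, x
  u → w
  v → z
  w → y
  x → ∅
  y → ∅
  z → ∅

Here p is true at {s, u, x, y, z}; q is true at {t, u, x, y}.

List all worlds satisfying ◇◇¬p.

s: successors {t, u}; ◇¬p there: t:T, u:T. ✓
t: successors {v, x}; ◇¬p there: v:F, x:F. ✗
u: successors {w}; ◇¬p there: w:F. ✗
v: successors {z}; ◇¬p there: z:F. ✗
w: successors {y}; ◇¬p there: y:F. ✗
x: no successors, so ◇◇¬p fails. ✗
y: no successors, so ◇◇¬p fails. ✗
z: no successors, so ◇◇¬p fails. ✗

{s}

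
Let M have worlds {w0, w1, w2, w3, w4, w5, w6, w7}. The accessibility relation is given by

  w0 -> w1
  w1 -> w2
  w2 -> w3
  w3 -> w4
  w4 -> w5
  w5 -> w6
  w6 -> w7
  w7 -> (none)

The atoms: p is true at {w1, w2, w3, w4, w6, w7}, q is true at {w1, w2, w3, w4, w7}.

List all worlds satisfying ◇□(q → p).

{w0, w1, w2, w3, w4, w5, w6}

w0: successors {w1}; □(q → p) there: w1:T. ✓
w1: successors {w2}; □(q → p) there: w2:T. ✓
w2: successors {w3}; □(q → p) there: w3:T. ✓
w3: successors {w4}; □(q → p) there: w4:T. ✓
w4: successors {w5}; □(q → p) there: w5:T. ✓
w5: successors {w6}; □(q → p) there: w6:T. ✓
w6: successors {w7}; □(q → p) there: w7:T. ✓
w7: no successors, so ◇□(q → p) fails. ✗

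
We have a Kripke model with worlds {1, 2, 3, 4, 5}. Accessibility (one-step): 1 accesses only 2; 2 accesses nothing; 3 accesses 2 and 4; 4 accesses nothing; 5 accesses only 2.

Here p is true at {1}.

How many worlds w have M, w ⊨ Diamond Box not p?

1: successors {2}; Box not p there: 2:T. ✓
2: no successors, so Diamond Box not p fails. ✗
3: successors {2, 4}; Box not p there: 2:T, 4:T. ✓
4: no successors, so Diamond Box not p fails. ✗
5: successors {2}; Box not p there: 2:T. ✓
Satisfying worlds: {1, 3, 5}.

3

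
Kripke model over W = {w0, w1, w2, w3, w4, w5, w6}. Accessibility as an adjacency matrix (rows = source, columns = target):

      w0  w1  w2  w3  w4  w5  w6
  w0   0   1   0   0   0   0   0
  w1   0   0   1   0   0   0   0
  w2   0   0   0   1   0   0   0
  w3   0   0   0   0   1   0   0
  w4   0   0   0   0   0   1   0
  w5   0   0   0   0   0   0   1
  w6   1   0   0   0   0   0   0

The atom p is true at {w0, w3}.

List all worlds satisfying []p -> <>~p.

w0: []p is F, <>~p is T. ✓
w1: []p is F, <>~p is T. ✓
w2: []p is T, <>~p is F. ✗
w3: []p is F, <>~p is T. ✓
w4: []p is F, <>~p is T. ✓
w5: []p is F, <>~p is T. ✓
w6: []p is T, <>~p is F. ✗

{w0, w1, w3, w4, w5}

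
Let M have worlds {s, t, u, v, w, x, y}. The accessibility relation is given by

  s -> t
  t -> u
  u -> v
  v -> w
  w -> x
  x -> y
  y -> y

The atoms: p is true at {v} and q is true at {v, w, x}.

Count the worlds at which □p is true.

s: successors {t}; p there: t:F. ✗
t: successors {u}; p there: u:F. ✗
u: successors {v}; p there: v:T. ✓
v: successors {w}; p there: w:F. ✗
w: successors {x}; p there: x:F. ✗
x: successors {y}; p there: y:F. ✗
y: successors {y}; p there: y:F. ✗
Satisfying worlds: {u}.

1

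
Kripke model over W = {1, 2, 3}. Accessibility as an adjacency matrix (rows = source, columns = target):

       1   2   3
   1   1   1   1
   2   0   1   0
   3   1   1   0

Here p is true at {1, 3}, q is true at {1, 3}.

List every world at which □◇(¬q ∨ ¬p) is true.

{1, 2, 3}

1: successors {1, 2, 3}; ◇(¬q ∨ ¬p) there: 1:T, 2:T, 3:T. ✓
2: successors {2}; ◇(¬q ∨ ¬p) there: 2:T. ✓
3: successors {1, 2}; ◇(¬q ∨ ¬p) there: 1:T, 2:T. ✓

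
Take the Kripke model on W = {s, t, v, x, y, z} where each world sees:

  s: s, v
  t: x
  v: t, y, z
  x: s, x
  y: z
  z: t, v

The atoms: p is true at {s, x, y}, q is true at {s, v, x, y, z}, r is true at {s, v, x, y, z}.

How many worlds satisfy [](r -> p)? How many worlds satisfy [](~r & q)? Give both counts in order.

For [](r -> p):
s: successors {s, v}; r -> p there: s:T, v:F. ✗
t: successors {x}; r -> p there: x:T. ✓
v: successors {t, y, z}; r -> p there: t:T, y:T, z:F. ✗
x: successors {s, x}; r -> p there: s:T, x:T. ✓
y: successors {z}; r -> p there: z:F. ✗
z: successors {t, v}; r -> p there: t:T, v:F. ✗
— 2 worlds.
For [](~r & q):
s: successors {s, v}; ~r & q there: s:F, v:F. ✗
t: successors {x}; ~r & q there: x:F. ✗
v: successors {t, y, z}; ~r & q there: t:F, y:F, z:F. ✗
x: successors {s, x}; ~r & q there: s:F, x:F. ✗
y: successors {z}; ~r & q there: z:F. ✗
z: successors {t, v}; ~r & q there: t:F, v:F. ✗
— 0 worlds.

2 and 0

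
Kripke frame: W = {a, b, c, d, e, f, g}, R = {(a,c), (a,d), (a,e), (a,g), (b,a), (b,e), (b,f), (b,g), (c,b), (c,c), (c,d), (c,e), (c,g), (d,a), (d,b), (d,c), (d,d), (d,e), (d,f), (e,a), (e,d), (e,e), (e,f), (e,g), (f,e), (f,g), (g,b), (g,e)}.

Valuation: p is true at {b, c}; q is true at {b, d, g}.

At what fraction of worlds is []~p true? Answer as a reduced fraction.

3/7

a: successors {c, d, e, g}; ~p there: c:F, d:T, e:T, g:T. ✗
b: successors {a, e, f, g}; ~p there: a:T, e:T, f:T, g:T. ✓
c: successors {b, c, d, e, g}; ~p there: b:F, c:F, d:T, e:T, g:T. ✗
d: successors {a, b, c, d, e, f}; ~p there: a:T, b:F, c:F, d:T, e:T, f:T. ✗
e: successors {a, d, e, f, g}; ~p there: a:T, d:T, e:T, f:T, g:T. ✓
f: successors {e, g}; ~p there: e:T, g:T. ✓
g: successors {b, e}; ~p there: b:F, e:T. ✗
That's 3 of 7 worlds, so 3/7.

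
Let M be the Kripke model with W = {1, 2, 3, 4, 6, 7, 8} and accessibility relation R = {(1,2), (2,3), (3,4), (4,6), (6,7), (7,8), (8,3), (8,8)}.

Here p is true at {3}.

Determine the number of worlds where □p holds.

1

1: successors {2}; p there: 2:F. ✗
2: successors {3}; p there: 3:T. ✓
3: successors {4}; p there: 4:F. ✗
4: successors {6}; p there: 6:F. ✗
6: successors {7}; p there: 7:F. ✗
7: successors {8}; p there: 8:F. ✗
8: successors {3, 8}; p there: 3:T, 8:F. ✗
Satisfying worlds: {2}.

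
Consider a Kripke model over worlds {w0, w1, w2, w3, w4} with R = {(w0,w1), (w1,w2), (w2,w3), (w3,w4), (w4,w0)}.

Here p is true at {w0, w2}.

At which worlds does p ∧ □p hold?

w0: p is T, □p is F. ✗
w1: p is F, □p is T. ✗
w2: p is T, □p is F. ✗
w3: p is F, □p is F. ✗
w4: p is F, □p is T. ✗

∅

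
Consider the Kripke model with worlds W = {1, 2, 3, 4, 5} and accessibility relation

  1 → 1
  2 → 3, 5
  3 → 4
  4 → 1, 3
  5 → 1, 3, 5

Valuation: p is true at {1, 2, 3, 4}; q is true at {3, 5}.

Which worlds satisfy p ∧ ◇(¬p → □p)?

{1, 2, 3, 4}

1: p is T, ◇(¬p → □p) is T. ✓
2: p is T, ◇(¬p → □p) is T. ✓
3: p is T, ◇(¬p → □p) is T. ✓
4: p is T, ◇(¬p → □p) is T. ✓
5: p is F, ◇(¬p → □p) is T. ✗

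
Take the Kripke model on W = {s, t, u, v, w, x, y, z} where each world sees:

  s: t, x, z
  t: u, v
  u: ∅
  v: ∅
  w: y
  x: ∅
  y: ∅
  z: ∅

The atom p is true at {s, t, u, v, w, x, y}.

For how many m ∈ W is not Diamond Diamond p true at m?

7

s: Diamond Diamond p is T. ✗
t: Diamond Diamond p is F. ✓
u: Diamond Diamond p is F. ✓
v: Diamond Diamond p is F. ✓
w: Diamond Diamond p is F. ✓
x: Diamond Diamond p is F. ✓
y: Diamond Diamond p is F. ✓
z: Diamond Diamond p is F. ✓
Satisfying worlds: {t, u, v, w, x, y, z}.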